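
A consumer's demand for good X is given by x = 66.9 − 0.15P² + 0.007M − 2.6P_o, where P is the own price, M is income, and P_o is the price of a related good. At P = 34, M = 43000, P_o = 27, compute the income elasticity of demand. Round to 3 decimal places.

2.422

x = 66.9 − 0.15(34)² + 0.007(43000) − 2.6(27) = 66.9 − 173.4 + 301 − 70.2 = 124.3.
∂x/∂M = +0.007, so E_I = 0.007·(43000/124.3) ≈ 2.422.
E_I > 1: normal good (luxury).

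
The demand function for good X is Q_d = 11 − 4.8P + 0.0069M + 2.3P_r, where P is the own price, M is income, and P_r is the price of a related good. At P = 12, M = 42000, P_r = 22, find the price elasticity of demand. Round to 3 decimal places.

-0.196

At the given point, Q_d = 11 − 4.8(12) + 0.0069(42000) + 2.3(22) = 11 − 57.6 + 289.8 + 50.6 = 293.8.
∂Q_d/∂P = −4.8, so E_p = (−4.8)·(12/293.8) ≈ -0.196.
|E_p| < 1: demand is inelastic.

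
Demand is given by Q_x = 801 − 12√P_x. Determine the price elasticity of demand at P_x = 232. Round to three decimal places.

-0.148

At P_x = 232, Q_x = 618.2214.
dQ_x/dP_x = −12/(2√P_x) = −12/(2·15.2315).
Point elasticity E = (dQ_x/dP_x)·(P_x/Q_x) = -0.3939 × 232/618.2214 ≈ -0.148.
|E| < 1, so demand is inelastic at this price.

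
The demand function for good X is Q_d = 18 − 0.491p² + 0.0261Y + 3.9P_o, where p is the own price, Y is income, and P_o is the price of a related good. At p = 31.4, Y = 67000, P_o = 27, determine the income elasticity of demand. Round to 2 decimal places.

Evaluating quantity at (p, Y, P_o) gives Q_d = 18 − 0.491(31.4)² + 0.0261(67000) + 3.9(27) = 18 − 484.1064 + 1748.7 + 105.3 = 1387.8936.
∂Q_d/∂Y = +0.0261, so E_I = 0.0261·(67000/1387.8936) ≈ 1.26.
E_I > 1: normal good (luxury).

1.26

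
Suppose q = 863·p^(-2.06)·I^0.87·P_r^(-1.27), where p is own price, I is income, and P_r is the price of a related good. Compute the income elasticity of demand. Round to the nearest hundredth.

0.87

For a Cobb–Douglas (constant-elasticity) form q = A·I^α·…, the elasticity with respect to I equals the exponent α at every point.
Here the exponent on I is 0.87, so the income elasticity of demand is 0.87.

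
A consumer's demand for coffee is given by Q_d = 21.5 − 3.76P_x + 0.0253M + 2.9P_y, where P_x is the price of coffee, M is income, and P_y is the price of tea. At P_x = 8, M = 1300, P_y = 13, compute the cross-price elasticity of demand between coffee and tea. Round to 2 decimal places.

0.61

First evaluate Q_d: 21.5 − 3.76(8) + 0.0253(1300) + 2.9(13) = 21.5 − 30.08 + 32.89 + 37.7 = 62.01.
∂Q_d/∂P_y = +2.9, so E_xy = 2.9·(13/62.01) ≈ 0.61.
E_xy > 0: the goods are substitutes.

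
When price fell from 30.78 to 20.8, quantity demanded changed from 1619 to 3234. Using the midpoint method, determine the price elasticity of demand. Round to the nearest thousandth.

-1.720

%Δq = (3234 − 1619)/[(1619 + 3234)/2] = 1615/2426.5 ≈ 0.6656.
%ΔP = (20.8 − 30.78)/[(30.78 + 20.8)/2] = -9.98/25.79 ≈ -0.3870.
Arc elasticity E = %Δq/%ΔP ≈ 0.6656/-0.3870 ≈ -1.720.
|E| > 1: demand is elastic over this range.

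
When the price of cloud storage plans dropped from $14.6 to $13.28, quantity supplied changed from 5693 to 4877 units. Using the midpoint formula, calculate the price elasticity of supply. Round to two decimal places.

%ΔQ = (4877 − 5693)/[(5693 + 4877)/2] = -816/5285 ≈ -0.1544.
%ΔP = (13.28 − 14.6)/[(14.6 + 13.28)/2] = -1.32/13.94 ≈ -0.0947.
Arc elasticity E = %ΔQ/%ΔP ≈ -0.1544/-0.0947 ≈ 1.63.
|E| > 1: supply is elastic over this range.

1.63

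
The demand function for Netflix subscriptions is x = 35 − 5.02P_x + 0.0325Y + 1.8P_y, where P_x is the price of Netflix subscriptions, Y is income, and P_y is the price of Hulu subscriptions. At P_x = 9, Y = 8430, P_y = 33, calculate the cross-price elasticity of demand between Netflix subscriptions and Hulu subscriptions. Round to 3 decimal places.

At the given point, x = 35 − 5.02(9) + 0.0325(8430) + 1.8(33) = 35 − 45.18 + 273.975 + 59.4 = 323.195.
∂x/∂P_y = +1.8, so E_xy = 1.8·(33/323.195) ≈ 0.184.
E_xy > 0: the goods are substitutes.

0.184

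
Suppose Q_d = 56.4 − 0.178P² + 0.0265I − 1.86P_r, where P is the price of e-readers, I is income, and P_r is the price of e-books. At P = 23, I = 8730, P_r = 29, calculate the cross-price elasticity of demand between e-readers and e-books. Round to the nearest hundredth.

-0.39

Evaluating quantity at (P, I, P_r) gives Q_d = 56.4 − 0.178(23)² + 0.0265(8730) − 1.86(29) = 56.4 − 94.162 + 231.345 − 53.94 = 139.643.
∂Q_d/∂P_r = −1.86, so E_xy = -1.86·(29/139.643) ≈ -0.39.
E_xy < 0: the goods are complements.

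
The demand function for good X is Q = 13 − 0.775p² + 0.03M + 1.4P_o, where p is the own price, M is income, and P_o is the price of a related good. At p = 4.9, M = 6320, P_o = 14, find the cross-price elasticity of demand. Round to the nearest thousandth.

0.096

Evaluating quantity at (p, M, P_o) gives Q = 13 − 0.775(4.9)² + 0.03(6320) + 1.4(14) = 13 − 18.6078 + 189.6 + 19.6 = 203.5923.
∂Q/∂P_o = +1.4, so E_xy = 1.4·(14/203.5923) ≈ 0.096.
E_xy > 0: the goods are substitutes.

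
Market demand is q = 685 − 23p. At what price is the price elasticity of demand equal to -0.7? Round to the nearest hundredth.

Set −bp/(a − bp) = −0.7 ⇒ bp = 0.7(a − bp) ⇒ bp(1+0.7) = 0.7·a.
p = 0.7·685/(23·1.7) ≈ 12.26.

12.26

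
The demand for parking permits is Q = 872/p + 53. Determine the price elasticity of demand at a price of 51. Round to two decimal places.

-0.24

At p = 51, Q = 70.098.
dQ/dp = −872/p² = −0.3353.
Point elasticity E = (dQ/dp)·(p/Q) = -0.3353 × 51/70.098 ≈ -0.24.
|E| < 1, so demand is inelastic at this price.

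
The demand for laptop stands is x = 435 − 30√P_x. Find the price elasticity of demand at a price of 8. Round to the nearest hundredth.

At P_x = 8, x = 350.1472.
dx/dP_x = −30/(2√P_x) = −30/(2·2.8284).
Point elasticity E = (dx/dP_x)·(P_x/x) = -5.3033 × 8/350.1472 ≈ -0.12.
|E| < 1, so demand is inelastic at this price.

-0.12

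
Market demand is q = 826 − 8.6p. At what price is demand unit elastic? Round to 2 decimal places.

48.02

For linear demand q = a − bp, E = −bp/(a − bp). |E| = 1 ⇒ bp = a − bp ⇒ p = a/(2b).
p = 826/(2·8.6) ≈ 48.02.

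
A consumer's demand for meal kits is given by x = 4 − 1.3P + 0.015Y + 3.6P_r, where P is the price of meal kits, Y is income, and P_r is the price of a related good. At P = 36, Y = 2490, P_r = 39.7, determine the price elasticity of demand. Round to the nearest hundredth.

-0.34

At the given point, x = 4 − 1.3(36) + 0.015(2490) + 3.6(39.7) = 4 − 46.8 + 37.35 + 142.92 = 137.47.
∂x/∂P = −1.3, so E_p = (−1.3)·(36/137.47) ≈ -0.34.
|E_p| < 1: demand is inelastic.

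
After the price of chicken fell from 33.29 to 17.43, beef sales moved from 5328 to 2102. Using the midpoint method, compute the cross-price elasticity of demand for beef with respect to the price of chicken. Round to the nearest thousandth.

%ΔQ_x = (2102 − 5328)/[(5328+2102)/2] = -3226/3715 ≈ -0.8684.
%ΔP_y = (17.43 − 33.29)/[(33.29+17.43)/2] ≈ -0.6254.
E_xy = -0.8684/-0.6254 ≈ 1.389.
E_xy > 0, so beef and chicken are substitutes.

1.389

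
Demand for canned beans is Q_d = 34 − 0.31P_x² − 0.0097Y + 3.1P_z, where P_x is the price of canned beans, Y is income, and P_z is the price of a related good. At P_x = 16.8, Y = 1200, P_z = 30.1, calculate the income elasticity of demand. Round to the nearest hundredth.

At the given point, Q_d = 34 − 0.31(16.8)² − 0.0097(1200) + 3.1(30.1) = 34 − 87.4944 − 11.64 + 93.31 = 28.1756.
∂Q_d/∂Y = −0.0097, so E_I = -0.0097·(1200/28.1756) ≈ -0.41.
E_I < 0: inferior good.

-0.41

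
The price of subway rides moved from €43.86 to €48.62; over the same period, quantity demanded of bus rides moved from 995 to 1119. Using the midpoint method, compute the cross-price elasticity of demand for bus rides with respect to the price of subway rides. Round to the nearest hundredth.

%ΔQ_x = (1119 − 995)/[(995+1119)/2] = 124/1057 ≈ 0.1173.
%ΔP_y = (48.62 − 43.86)/[(43.86+48.62)/2] ≈ 0.1029.
E_xy = 0.1173/0.1029 ≈ 1.14.
E_xy > 0, so bus rides and subway rides are substitutes.

1.14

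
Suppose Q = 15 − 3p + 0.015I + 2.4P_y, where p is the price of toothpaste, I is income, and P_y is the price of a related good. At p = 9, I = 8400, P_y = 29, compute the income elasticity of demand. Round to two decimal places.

First evaluate Q: 15 − 3(9) + 0.015(8400) + 2.4(29) = 15 − 27 + 126 + 69.6 = 183.6.
∂Q/∂I = +0.015, so E_I = 0.015·(8400/183.6) ≈ 0.69.
E_I ∈ (0,1): normal good (necessity).

0.69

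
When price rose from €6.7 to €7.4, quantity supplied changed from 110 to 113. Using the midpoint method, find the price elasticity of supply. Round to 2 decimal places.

%ΔQ = (113 − 110)/[(110 + 113)/2] = 3/111.5 ≈ 0.0269.
%Δp = (7.4 − 6.7)/[(6.7 + 7.4)/2] = 0.7/7.05 ≈ 0.0993.
Arc elasticity E = %ΔQ/%Δp ≈ 0.0269/0.0993 ≈ 0.27.
|E| < 1: supply is inelastic over this range.

0.27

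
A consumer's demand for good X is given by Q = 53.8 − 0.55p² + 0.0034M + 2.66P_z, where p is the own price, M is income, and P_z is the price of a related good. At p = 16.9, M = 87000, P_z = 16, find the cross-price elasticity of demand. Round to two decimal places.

Q = 53.8 − 0.55(16.9)² + 0.0034(87000) + 2.66(16) = 53.8 − 157.0855 + 295.8 + 42.56 = 235.0745.
∂Q/∂P_z = +2.66, so E_xy = 2.66·(16/235.0745) ≈ 0.18.
E_xy > 0: the goods are substitutes.

0.18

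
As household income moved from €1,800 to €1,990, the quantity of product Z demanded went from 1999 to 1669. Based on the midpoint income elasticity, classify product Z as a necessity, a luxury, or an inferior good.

inferior

%ΔQ = (1669 − 1999)/[(1999+1669)/2] = -330/1834 ≈ -0.1799.
%ΔM = (1,990 − 1,800)/[(1,800+1,990)/2] = 190/1895 ≈ 0.1003.
E_I = %ΔQ/%ΔM ≈ -1.795.
E_I < 0: inferior good.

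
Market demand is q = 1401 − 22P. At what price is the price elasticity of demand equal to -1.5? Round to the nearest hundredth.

38.21

Set −bP/(a − bP) = −1.5 ⇒ bP = 1.5(a − bP) ⇒ bP(1+1.5) = 1.5·a.
P = 1.5·1401/(22·2.5) ≈ 38.21.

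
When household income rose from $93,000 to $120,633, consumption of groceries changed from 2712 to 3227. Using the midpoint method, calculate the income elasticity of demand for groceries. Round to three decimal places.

0.670

%ΔQ = (3227 − 2712)/[(2712+3227)/2] = 515/2969.5 ≈ 0.1734.
%ΔI = (120,633 − 93,000)/[(93,000+120,633)/2] = 27633/106816.5 ≈ 0.2587.
E_I = %ΔQ/%ΔI ≈ 0.670.
E_I ∈ (0,1): normal good (necessity).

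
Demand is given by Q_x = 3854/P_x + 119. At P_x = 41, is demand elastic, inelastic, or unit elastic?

At P_x = 41, Q_x = 213.
dQ_x/dP_x = −3854/P_x² = −2.2927.
Point elasticity E = (dQ_x/dP_x)·(P_x/Q_x) = -2.2927 × 41/213 ≈ -0.441.
|E| ≈ 0.441 < 1, so demand is inelastic.

inelastic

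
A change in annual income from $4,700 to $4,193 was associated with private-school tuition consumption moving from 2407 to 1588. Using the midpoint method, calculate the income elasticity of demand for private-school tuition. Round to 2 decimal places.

3.60

%ΔQ = (1588 − 2407)/[(2407+1588)/2] = -819/1997.5 ≈ -0.4100.
%ΔY = (4,193 − 4,700)/[(4,700+4,193)/2] = -507/4446.5 ≈ -0.1140.
E_I = %ΔQ/%ΔY ≈ 3.60.
E_I > 1: normal good (luxury).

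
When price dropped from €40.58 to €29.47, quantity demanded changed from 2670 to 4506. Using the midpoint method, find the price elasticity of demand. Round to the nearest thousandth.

%ΔQ = (4506 − 2670)/[(2670 + 4506)/2] = 1836/3588 ≈ 0.5117.
%ΔP = (29.47 − 40.58)/[(40.58 + 29.47)/2] = -11.11/35.025 ≈ -0.3172.
Arc elasticity E = %ΔQ/%ΔP ≈ 0.5117/-0.3172 ≈ -1.613.
|E| > 1: demand is elastic over this range.

-1.613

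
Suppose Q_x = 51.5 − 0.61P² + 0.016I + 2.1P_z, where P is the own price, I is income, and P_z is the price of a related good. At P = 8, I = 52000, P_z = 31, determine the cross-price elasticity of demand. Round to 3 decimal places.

0.072

Q_x = 51.5 − 0.61(8)² + 0.016(52000) + 2.1(31) = 51.5 − 39.04 + 832 + 65.1 = 909.56.
∂Q_x/∂P_z = +2.1, so E_xy = 2.1·(31/909.56) ≈ 0.072.
E_xy > 0: the goods are substitutes.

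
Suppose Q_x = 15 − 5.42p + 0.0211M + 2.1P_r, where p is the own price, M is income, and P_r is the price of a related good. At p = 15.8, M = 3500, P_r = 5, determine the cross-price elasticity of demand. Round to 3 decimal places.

At the given point, Q_x = 15 − 5.42(15.8) + 0.0211(3500) + 2.1(5) = 15 − 85.636 + 73.85 + 10.5 = 13.714.
∂Q_x/∂P_r = +2.1, so E_xy = 2.1·(5/13.714) ≈ 0.766.
E_xy > 0: the goods are substitutes.

0.766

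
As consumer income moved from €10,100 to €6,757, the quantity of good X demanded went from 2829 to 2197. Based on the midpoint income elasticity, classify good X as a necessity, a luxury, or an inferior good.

necessity

%ΔQ = (2197 − 2829)/[(2829+2197)/2] = -632/2513 ≈ -0.2515.
%ΔI = (6,757 − 10,100)/[(10,100+6,757)/2] = -3343/8428.5 ≈ -0.3966.
E_I = %ΔQ/%ΔI ≈ 0.634.
E_I ∈ (0,1): normal good (necessity).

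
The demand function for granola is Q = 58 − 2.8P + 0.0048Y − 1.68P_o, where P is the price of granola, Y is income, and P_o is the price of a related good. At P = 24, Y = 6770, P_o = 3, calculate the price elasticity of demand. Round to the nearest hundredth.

First evaluate Q: 58 − 2.8(24) + 0.0048(6770) − 1.68(3) = 58 − 67.2 + 32.496 − 5.04 = 18.256.
∂Q/∂P = −2.8, so E_p = (−2.8)·(24/18.256) ≈ -3.68.
|E_p| > 1: demand is elastic.

-3.68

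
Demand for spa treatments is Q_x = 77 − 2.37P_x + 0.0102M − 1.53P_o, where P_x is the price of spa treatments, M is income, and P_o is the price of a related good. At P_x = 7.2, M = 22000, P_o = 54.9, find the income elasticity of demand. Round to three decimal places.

1.120

At the given point, Q_x = 77 − 2.37(7.2) + 0.0102(22000) − 1.53(54.9) = 77 − 17.064 + 224.4 − 83.997 = 200.339.
∂Q_x/∂M = +0.0102, so E_I = 0.0102·(22000/200.339) ≈ 1.120.
E_I > 1: normal good (luxury).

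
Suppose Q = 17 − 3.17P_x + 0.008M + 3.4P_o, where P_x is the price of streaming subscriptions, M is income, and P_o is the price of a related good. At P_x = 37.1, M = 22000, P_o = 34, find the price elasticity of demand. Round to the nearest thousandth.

At the given point, Q = 17 − 3.17(37.1) + 0.008(22000) + 3.4(34) = 17 − 117.607 + 176 + 115.6 = 190.993.
∂Q/∂P_x = −3.17, so E_p = (−3.17)·(37.1/190.993) ≈ -0.616.
|E_p| < 1: demand is inelastic.

-0.616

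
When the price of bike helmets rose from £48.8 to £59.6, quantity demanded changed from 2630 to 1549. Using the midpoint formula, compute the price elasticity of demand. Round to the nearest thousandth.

%ΔQ = (1549 − 2630)/[(2630 + 1549)/2] = -1081/2089.5 ≈ -0.5173.
%ΔP = (59.6 − 48.8)/[(48.8 + 59.6)/2] = 10.8/54.2 ≈ 0.1993.
Arc elasticity E = %ΔQ/%ΔP ≈ -0.5173/0.1993 ≈ -2.596.
|E| > 1: demand is elastic over this range.

-2.596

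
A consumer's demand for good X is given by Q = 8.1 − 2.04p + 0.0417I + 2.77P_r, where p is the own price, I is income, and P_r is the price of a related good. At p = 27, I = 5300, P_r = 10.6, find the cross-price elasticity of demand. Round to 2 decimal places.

0.14

Q = 8.1 − 2.04(27) + 0.0417(5300) + 2.77(10.6) = 8.1 − 55.08 + 221.01 + 29.362 = 203.392.
∂Q/∂P_r = +2.77, so E_xy = 2.77·(10.6/203.392) ≈ 0.14.
E_xy > 0: the goods are substitutes.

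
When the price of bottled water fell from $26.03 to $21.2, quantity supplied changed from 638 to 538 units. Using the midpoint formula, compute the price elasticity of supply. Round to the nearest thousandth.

0.832

%Δq = (538 − 638)/[(638 + 538)/2] = -100/588 ≈ -0.1701.
%Δp = (21.2 − 26.03)/[(26.03 + 21.2)/2] = -4.83/23.615 ≈ -0.2045.
Arc elasticity E = %Δq/%Δp ≈ -0.1701/-0.2045 ≈ 0.832.
|E| < 1: supply is inelastic over this range.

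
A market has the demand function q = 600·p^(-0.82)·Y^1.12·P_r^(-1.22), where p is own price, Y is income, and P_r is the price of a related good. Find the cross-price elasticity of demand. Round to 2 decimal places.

For a Cobb–Douglas (constant-elasticity) form q = A·P_r^α·…, the elasticity with respect to P_r equals the exponent α at every point.
Here the exponent on P_r is -1.22, so the cross-price elasticity of demand is -1.22.

-1.22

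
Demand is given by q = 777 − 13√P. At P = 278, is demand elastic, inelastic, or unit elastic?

At P = 278, q = 560.2467.
dq/dP = −13/(2√P) = −13/(2·16.6733).
Point elasticity E = (dq/dP)·(P/q) = -0.3898 × 278/560.2467 ≈ -0.193.
|E| ≈ 0.193 < 1, so demand is inelastic.

inelastic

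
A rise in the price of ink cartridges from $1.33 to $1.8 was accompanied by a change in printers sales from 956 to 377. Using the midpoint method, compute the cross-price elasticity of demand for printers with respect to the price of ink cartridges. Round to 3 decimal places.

%ΔQ_x = (377 − 956)/[(956+377)/2] = -579/666.5 ≈ -0.8687.
%ΔP_y = (1.8 − 1.33)/[(1.33+1.8)/2] ≈ 0.3003.
E_xy = -0.8687/0.3003 ≈ -2.893.
E_xy < 0, so printers and ink cartridges are complements.

-2.893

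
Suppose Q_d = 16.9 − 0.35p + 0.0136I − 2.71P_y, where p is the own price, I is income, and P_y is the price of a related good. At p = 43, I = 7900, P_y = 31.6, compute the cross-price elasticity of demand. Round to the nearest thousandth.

-3.620

Q_d = 16.9 − 0.35(43) + 0.0136(7900) − 2.71(31.6) = 16.9 − 15.05 + 107.44 − 85.636 = 23.654.
∂Q_d/∂P_y = −2.71, so E_xy = -2.71·(31.6/23.654) ≈ -3.620.
E_xy < 0: the goods are complements.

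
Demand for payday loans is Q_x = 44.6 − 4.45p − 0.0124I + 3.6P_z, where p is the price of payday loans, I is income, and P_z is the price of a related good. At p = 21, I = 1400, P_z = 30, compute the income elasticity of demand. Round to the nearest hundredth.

Q_x = 44.6 − 4.45(21) − 0.0124(1400) + 3.6(30) = 44.6 − 93.45 − 17.36 + 108 = 41.79.
∂Q_x/∂I = −0.0124, so E_I = -0.0124·(1400/41.79) ≈ -0.42.
E_I < 0: inferior good.

-0.42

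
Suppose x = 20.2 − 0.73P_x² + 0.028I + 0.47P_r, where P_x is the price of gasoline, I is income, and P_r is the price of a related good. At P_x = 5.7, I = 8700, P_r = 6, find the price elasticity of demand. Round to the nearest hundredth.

Evaluating quantity at (P_x, I, P_r) gives x = 20.2 − 0.73(5.7)² + 0.028(8700) + 0.47(6) = 20.2 − 23.7177 + 243.6 + 2.82 = 242.9023.
∂x/∂P_x = −2·0.73·P_x = -8.322, so E_p = -8.322·(5.7/242.9023) ≈ -0.20.
|E_p| < 1: demand is inelastic.

-0.20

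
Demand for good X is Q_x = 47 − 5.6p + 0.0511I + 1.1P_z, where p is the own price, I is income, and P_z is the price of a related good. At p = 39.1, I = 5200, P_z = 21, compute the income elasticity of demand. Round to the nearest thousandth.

2.274

Evaluating quantity at (p, I, P_z) gives Q_x = 47 − 5.6(39.1) + 0.0511(5200) + 1.1(21) = 47 − 218.96 + 265.72 + 23.1 = 116.86.
∂Q_x/∂I = +0.0511, so E_I = 0.0511·(5200/116.86) ≈ 2.274.
E_I > 1: normal good (luxury).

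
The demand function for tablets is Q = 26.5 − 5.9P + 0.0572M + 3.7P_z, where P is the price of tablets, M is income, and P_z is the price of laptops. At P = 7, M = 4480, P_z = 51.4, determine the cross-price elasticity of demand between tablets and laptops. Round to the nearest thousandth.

First evaluate Q: 26.5 − 5.9(7) + 0.0572(4480) + 3.7(51.4) = 26.5 − 41.3 + 256.256 + 190.18 = 431.636.
∂Q/∂P_z = +3.7, so E_xy = 3.7·(51.4/431.636) ≈ 0.441.
E_xy > 0: the goods are substitutes.

0.441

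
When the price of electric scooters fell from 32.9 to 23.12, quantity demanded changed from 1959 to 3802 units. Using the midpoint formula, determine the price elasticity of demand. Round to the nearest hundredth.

%Δq = (3802 − 1959)/[(1959 + 3802)/2] = 1843/2880.5 ≈ 0.6398.
%Δp = (23.12 − 32.9)/[(32.9 + 23.12)/2] = -9.78/28.01 ≈ -0.3492.
Arc elasticity E = %Δq/%Δp ≈ 0.6398/-0.3492 ≈ -1.83.
|E| > 1: demand is elastic over this range.

-1.83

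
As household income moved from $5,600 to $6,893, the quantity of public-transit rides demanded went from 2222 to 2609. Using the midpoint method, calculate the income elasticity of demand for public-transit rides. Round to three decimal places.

%ΔQ = (2609 − 2222)/[(2222+2609)/2] = 387/2415.5 ≈ 0.1602.
%ΔY = (6,893 − 5,600)/[(5,600+6,893)/2] = 1293/6246.5 ≈ 0.2070.
E_I = %ΔQ/%ΔY ≈ 0.774.
E_I ∈ (0,1): normal good (necessity).

0.774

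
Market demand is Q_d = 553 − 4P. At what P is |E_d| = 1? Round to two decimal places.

For linear demand Q_d = a − bP, E = −bP/(a − bP). |E| = 1 ⇒ bP = a − bP ⇒ P = a/(2b).
P = 553/(2·4) ≈ 69.13.

69.13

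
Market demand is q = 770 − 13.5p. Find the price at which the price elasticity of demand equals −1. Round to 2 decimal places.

For linear demand q = a − bp, E = −bp/(a − bp). |E| = 1 ⇒ bp = a − bp ⇒ p = a/(2b).
p = 770/(2·13.5) ≈ 28.52.

28.52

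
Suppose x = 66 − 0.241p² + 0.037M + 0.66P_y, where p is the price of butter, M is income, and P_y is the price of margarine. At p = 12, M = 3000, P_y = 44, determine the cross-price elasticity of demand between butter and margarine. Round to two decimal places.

0.17

First evaluate x: 66 − 0.241(12)² + 0.037(3000) + 0.66(44) = 66 − 34.704 + 111 + 29.04 = 171.336.
∂x/∂P_y = +0.66, so E_xy = 0.66·(44/171.336) ≈ 0.17.
E_xy > 0: the goods are substitutes.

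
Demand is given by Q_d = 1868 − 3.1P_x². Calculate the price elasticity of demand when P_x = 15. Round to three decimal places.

-1.192

At P_x = 15, Q_d = 1170.5.
dQ_d/dP_x = −2·3.1·P_x = −93.
Point elasticity E = (dQ_d/dP_x)·(P_x/Q_d) = -93 × 15/1170.5 ≈ -1.192.
|E| > 1, so demand is elastic at this price.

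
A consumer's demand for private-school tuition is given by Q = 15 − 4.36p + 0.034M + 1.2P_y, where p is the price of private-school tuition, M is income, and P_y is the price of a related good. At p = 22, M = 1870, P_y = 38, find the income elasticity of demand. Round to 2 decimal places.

2.25

Q = 15 − 4.36(22) + 0.034(1870) + 1.2(38) = 15 − 95.92 + 63.58 + 45.6 = 28.26.
∂Q/∂M = +0.034, so E_I = 0.034·(1870/28.26) ≈ 2.25.
E_I > 1: normal good (luxury).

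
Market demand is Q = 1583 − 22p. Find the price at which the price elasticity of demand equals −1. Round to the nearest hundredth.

For linear demand Q = a − bp, E = −bp/(a − bp). |E| = 1 ⇒ bp = a − bp ⇒ p = a/(2b).
p = 1583/(2·22) ≈ 35.98.

35.98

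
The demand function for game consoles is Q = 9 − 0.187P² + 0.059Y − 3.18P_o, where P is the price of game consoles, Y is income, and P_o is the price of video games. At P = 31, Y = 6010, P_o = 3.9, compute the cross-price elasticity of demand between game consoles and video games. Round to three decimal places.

Q = 9 − 0.187(31)² + 0.059(6010) − 3.18(3.9) = 9 − 179.707 + 354.59 − 12.402 = 171.481.
∂Q/∂P_o = −3.18, so E_xy = -3.18·(3.9/171.481) ≈ -0.072.
E_xy < 0: the goods are complements.

-0.072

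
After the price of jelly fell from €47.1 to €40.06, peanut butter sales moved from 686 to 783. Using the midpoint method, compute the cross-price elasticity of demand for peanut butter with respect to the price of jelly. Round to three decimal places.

%ΔQ_x = (783 − 686)/[(686+783)/2] = 97/734.5 ≈ 0.1321.
%ΔP_y = (40.06 − 47.1)/[(47.1+40.06)/2] ≈ -0.1615.
E_xy = 0.1321/-0.1615 ≈ -0.818.
E_xy < 0, so peanut butter and jelly are complements.

-0.818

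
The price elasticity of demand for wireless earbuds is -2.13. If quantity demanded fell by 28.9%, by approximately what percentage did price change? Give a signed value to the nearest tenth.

%ΔQ ≈ E × %ΔP ⇒ %ΔP = %ΔQ / E = (-28.9%)/(-2.13) ≈ 13.6%.

13.6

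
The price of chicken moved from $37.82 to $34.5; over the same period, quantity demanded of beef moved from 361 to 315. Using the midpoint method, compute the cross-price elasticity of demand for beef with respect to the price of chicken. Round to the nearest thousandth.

%ΔQ_x = (315 − 361)/[(361+315)/2] = -46/338 ≈ -0.1361.
%ΔP_y = (34.5 − 37.82)/[(37.82+34.5)/2] ≈ -0.0918.
E_xy = -0.1361/-0.0918 ≈ 1.482.
E_xy > 0, so beef and chicken are substitutes.

1.482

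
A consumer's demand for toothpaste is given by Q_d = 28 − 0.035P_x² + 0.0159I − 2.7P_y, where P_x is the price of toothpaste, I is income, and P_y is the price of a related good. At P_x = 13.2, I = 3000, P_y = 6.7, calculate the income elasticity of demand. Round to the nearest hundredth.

0.93

Evaluating quantity at (P_x, I, P_y) gives Q_d = 28 − 0.035(13.2)² + 0.0159(3000) − 2.7(6.7) = 28 − 6.0984 + 47.7 − 18.09 = 51.5116.
∂Q_d/∂I = +0.0159, so E_I = 0.0159·(3000/51.5116) ≈ 0.93.
E_I ∈ (0,1): normal good (necessity).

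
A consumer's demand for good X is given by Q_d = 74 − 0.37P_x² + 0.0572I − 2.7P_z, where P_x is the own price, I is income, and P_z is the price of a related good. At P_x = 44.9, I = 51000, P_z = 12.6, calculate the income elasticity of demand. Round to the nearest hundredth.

1.32

Evaluating quantity at (P_x, I, P_z) gives Q_d = 74 − 0.37(44.9)² + 0.0572(51000) − 2.7(12.6) = 74 − 745.9237 + 2917.2 − 34.02 = 2211.2563.
∂Q_d/∂I = +0.0572, so E_I = 0.0572·(51000/2211.2563) ≈ 1.32.
E_I > 1: normal good (luxury).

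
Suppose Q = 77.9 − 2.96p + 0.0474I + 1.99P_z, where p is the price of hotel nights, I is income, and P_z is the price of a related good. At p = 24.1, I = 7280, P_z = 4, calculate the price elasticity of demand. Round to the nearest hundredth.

At the given point, Q = 77.9 − 2.96(24.1) + 0.0474(7280) + 1.99(4) = 77.9 − 71.336 + 345.072 + 7.96 = 359.596.
∂Q/∂p = −2.96, so E_p = (−2.96)·(24.1/359.596) ≈ -0.20.
|E_p| < 1: demand is inelastic.

-0.20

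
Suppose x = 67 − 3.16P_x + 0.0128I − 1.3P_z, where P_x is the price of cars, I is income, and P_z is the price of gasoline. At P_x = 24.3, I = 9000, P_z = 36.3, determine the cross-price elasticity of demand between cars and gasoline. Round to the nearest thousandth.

-0.811

At the given point, x = 67 − 3.16(24.3) + 0.0128(9000) − 1.3(36.3) = 67 − 76.788 + 115.2 − 47.19 = 58.222.
∂x/∂P_z = −1.3, so E_xy = -1.3·(36.3/58.222) ≈ -0.811.
E_xy < 0: the goods are complements.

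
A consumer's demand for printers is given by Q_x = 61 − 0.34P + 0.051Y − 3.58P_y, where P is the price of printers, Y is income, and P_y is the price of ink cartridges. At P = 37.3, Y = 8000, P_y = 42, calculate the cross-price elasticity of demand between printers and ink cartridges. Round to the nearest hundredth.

-0.49

Q_x = 61 − 0.34(37.3) + 0.051(8000) − 3.58(42) = 61 − 12.682 + 408 − 150.36 = 305.958.
∂Q_x/∂P_y = −3.58, so E_xy = -3.58·(42/305.958) ≈ -0.49.
E_xy < 0: the goods are complements.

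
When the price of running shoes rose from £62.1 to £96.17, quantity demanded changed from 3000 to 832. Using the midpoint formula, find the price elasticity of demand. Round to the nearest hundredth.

%ΔQ = (832 − 3000)/[(3000 + 832)/2] = -2168/1916 ≈ -1.1315.
%ΔP = (96.17 − 62.1)/[(62.1 + 96.17)/2] = 34.07/79.135 ≈ 0.4305.
Arc elasticity E = %ΔQ/%ΔP ≈ -1.1315/0.4305 ≈ -2.63.
|E| > 1: demand is elastic over this range.

-2.63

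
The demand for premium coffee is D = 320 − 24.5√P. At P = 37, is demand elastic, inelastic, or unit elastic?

At P = 37, D = 170.9723.
dD/dP = −24.5/(2√P) = −24.5/(2·6.0828).
Point elasticity E = (dD/dP)·(P/D) = -2.0139 × 37/170.9723 ≈ -0.436.
|E| ≈ 0.436 < 1, so demand is inelastic.

inelastic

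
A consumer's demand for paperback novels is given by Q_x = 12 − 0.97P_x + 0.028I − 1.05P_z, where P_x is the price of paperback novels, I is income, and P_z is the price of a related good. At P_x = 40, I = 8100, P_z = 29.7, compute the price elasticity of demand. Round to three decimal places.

Q_x = 12 − 0.97(40) + 0.028(8100) − 1.05(29.7) = 12 − 38.8 + 226.8 − 31.185 = 168.815.
∂Q_x/∂P_x = −0.97, so E_p = (−0.97)·(40/168.815) ≈ -0.230.
|E_p| < 1: demand is inelastic.

-0.230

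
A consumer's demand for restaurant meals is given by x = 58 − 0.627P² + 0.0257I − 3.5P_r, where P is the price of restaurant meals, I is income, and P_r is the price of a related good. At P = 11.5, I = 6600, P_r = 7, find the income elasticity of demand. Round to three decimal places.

At the given point, x = 58 − 0.627(11.5)² + 0.0257(6600) − 3.5(7) = 58 − 82.9208 + 169.62 − 24.5 = 120.1993.
∂x/∂I = +0.0257, so E_I = 0.0257·(6600/120.1993) ≈ 1.411.
E_I > 1: normal good (luxury).

1.411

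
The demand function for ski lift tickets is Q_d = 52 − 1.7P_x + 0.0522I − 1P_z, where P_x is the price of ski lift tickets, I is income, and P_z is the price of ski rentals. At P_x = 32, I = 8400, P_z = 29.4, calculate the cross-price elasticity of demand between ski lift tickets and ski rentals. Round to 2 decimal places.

First evaluate Q_d: 52 − 1.7(32) + 0.0522(8400) − 1(29.4) = 52 − 54.4 + 438.48 − 29.4 = 406.68.
∂Q_d/∂P_z = −1, so E_xy = -1·(29.4/406.68) ≈ -0.07.
E_xy < 0: the goods are complements.

-0.07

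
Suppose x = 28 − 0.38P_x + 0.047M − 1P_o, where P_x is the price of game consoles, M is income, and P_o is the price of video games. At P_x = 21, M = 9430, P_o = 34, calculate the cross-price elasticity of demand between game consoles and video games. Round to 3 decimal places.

First evaluate x: 28 − 0.38(21) + 0.047(9430) − 1(34) = 28 − 7.98 + 443.21 − 34 = 429.23.
∂x/∂P_o = −1, so E_xy = -1·(34/429.23) ≈ -0.079.
E_xy < 0: the goods are complements.

-0.079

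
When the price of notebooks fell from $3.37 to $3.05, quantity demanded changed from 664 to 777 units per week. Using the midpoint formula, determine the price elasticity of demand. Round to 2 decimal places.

-1.57

%Δq = (777 − 664)/[(664 + 777)/2] = 113/720.5 ≈ 0.1568.
%ΔP = (3.05 − 3.37)/[(3.37 + 3.05)/2] = -0.32/3.21 ≈ -0.0997.
Arc elasticity E = %Δq/%ΔP ≈ 0.1568/-0.0997 ≈ -1.57.
|E| > 1: demand is elastic over this range.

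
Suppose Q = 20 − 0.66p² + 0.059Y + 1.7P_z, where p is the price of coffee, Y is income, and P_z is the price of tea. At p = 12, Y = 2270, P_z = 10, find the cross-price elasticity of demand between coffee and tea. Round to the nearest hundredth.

First evaluate Q: 20 − 0.66(12)² + 0.059(2270) + 1.7(10) = 20 − 95.04 + 133.93 + 17 = 75.89.
∂Q/∂P_z = +1.7, so E_xy = 1.7·(10/75.89) ≈ 0.22.
E_xy > 0: the goods are substitutes.

0.22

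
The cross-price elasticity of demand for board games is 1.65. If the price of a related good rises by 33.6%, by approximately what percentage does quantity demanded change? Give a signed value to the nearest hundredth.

55.44

%ΔQ ≈ E × %ΔP_y = (1.65) × (33.6%) = 55.44%.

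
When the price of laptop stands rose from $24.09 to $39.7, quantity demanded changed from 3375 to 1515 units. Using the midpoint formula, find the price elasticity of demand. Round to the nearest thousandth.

-1.554

%Δq = (1515 − 3375)/[(3375 + 1515)/2] = -1860/2445 ≈ -0.7607.
%Δp = (39.7 − 24.09)/[(24.09 + 39.7)/2] = 15.61/31.895 ≈ 0.4894.
Arc elasticity E = %Δq/%Δp ≈ -0.7607/0.4894 ≈ -1.554.
|E| > 1: demand is elastic over this range.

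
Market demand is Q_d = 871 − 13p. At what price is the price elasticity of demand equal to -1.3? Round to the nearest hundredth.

37.87

Set −bp/(a − bp) = −1.3 ⇒ bp = 1.3(a − bp) ⇒ bp(1+1.3) = 1.3·a.
p = 1.3·871/(13·2.3) ≈ 37.87.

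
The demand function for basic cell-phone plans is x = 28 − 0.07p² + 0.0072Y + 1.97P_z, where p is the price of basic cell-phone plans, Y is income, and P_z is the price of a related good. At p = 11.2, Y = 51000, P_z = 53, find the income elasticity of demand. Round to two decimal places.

At the given point, x = 28 − 0.07(11.2)² + 0.0072(51000) + 1.97(53) = 28 − 8.7808 + 367.2 + 104.41 = 490.8292.
∂x/∂Y = +0.0072, so E_I = 0.0072·(51000/490.8292) ≈ 0.75.
E_I ∈ (0,1): normal good (necessity).

0.75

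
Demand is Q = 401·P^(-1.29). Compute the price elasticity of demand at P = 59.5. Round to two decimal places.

-1.29

For a Cobb–Douglas (constant-elasticity) form Q = A·P^α·…, the elasticity with respect to P equals the exponent α at every point.
Here the exponent on P is -1.29, so the price elasticity of demand is -1.29.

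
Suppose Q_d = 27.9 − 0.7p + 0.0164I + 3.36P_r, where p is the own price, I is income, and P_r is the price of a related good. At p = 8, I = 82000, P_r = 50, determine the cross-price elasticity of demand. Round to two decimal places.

Q_d = 27.9 − 0.7(8) + 0.0164(82000) + 3.36(50) = 27.9 − 5.6 + 1344.8 + 168 = 1535.1.
∂Q_d/∂P_r = +3.36, so E_xy = 3.36·(50/1535.1) ≈ 0.11.
E_xy > 0: the goods are substitutes.

0.11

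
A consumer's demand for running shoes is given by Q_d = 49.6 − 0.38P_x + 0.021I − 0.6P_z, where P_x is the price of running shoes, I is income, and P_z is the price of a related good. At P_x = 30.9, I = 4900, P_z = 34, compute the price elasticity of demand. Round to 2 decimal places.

-0.10

Evaluating quantity at (P_x, I, P_z) gives Q_d = 49.6 − 0.38(30.9) + 0.021(4900) − 0.6(34) = 49.6 − 11.742 + 102.9 − 20.4 = 120.358.
∂Q_d/∂P_x = −0.38, so E_p = (−0.38)·(30.9/120.358) ≈ -0.10.
|E_p| < 1: demand is inelastic.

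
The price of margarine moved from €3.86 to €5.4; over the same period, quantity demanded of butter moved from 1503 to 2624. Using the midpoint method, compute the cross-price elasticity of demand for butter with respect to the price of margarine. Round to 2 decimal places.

1.63

%ΔQ_x = (2624 − 1503)/[(1503+2624)/2] = 1121/2063.5 ≈ 0.5433.
%ΔP_y = (5.4 − 3.86)/[(3.86+5.4)/2] ≈ 0.3326.
E_xy = 0.5433/0.3326 ≈ 1.63.
E_xy > 0, so butter and margarine are substitutes.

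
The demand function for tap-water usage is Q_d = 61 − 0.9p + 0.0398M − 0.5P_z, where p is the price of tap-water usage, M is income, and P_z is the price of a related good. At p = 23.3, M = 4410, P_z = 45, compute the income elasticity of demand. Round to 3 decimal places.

0.909

First evaluate Q_d: 61 − 0.9(23.3) + 0.0398(4410) − 0.5(45) = 61 − 20.97 + 175.518 − 22.5 = 193.048.
∂Q_d/∂M = +0.0398, so E_I = 0.0398·(4410/193.048) ≈ 0.909.
E_I ∈ (0,1): normal good (necessity).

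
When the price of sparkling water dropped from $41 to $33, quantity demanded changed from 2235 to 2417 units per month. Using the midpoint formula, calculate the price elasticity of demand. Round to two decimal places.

%Δq = (2417 − 2235)/[(2235 + 2417)/2] = 182/2326 ≈ 0.0782.
%Δp = (33 − 41)/[(41 + 33)/2] = -8/37 ≈ -0.2162.
Arc elasticity E = %Δq/%Δp ≈ 0.0782/-0.2162 ≈ -0.36.
|E| < 1: demand is inelastic over this range.

-0.36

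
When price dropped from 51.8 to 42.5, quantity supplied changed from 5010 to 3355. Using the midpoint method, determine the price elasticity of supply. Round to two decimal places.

%Δq = (3355 − 5010)/[(5010 + 3355)/2] = -1655/4182.5 ≈ -0.3957.
%ΔP = (42.5 − 51.8)/[(51.8 + 42.5)/2] = -9.3/47.15 ≈ -0.1972.
Arc elasticity E = %Δq/%ΔP ≈ -0.3957/-0.1972 ≈ 2.01.
|E| > 1: supply is elastic over this range.

2.01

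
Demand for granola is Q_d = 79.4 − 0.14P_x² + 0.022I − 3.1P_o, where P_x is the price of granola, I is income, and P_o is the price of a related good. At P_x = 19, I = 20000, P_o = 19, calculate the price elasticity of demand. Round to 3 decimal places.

-0.247

At the given point, Q_d = 79.4 − 0.14(19)² + 0.022(20000) − 3.1(19) = 79.4 − 50.54 + 440 − 58.9 = 409.96.
∂Q_d/∂P_x = −2·0.14·P_x = -5.32, so E_p = -5.32·(19/409.96) ≈ -0.247.
|E_p| < 1: demand is inelastic.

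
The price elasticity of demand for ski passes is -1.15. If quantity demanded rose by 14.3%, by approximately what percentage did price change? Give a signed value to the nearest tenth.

-12.4

%ΔQ ≈ E × %ΔP ⇒ %ΔP = %ΔQ / E = (14.3%)/(-1.15) ≈ -12.4%.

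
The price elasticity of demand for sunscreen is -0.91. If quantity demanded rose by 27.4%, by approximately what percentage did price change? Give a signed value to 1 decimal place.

%ΔQ ≈ E × %ΔP ⇒ %ΔP = %ΔQ / E = (27.4%)/(-0.91) ≈ -30.1%.

-30.1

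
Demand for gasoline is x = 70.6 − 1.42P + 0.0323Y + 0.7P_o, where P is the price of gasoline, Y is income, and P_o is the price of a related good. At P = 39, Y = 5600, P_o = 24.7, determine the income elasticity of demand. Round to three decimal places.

x = 70.6 − 1.42(39) + 0.0323(5600) + 0.7(24.7) = 70.6 − 55.38 + 180.88 + 17.29 = 213.39.
∂x/∂Y = +0.0323, so E_I = 0.0323·(5600/213.39) ≈ 0.848.
E_I ∈ (0,1): normal good (necessity).

0.848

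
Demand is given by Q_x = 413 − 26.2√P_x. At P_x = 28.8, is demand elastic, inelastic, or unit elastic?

inelastic

At P_x = 28.8, Q_x = 272.396.
dQ_x/dP_x = −26.2/(2√P_x) = −26.2/(2·5.3666).
Point elasticity E = (dQ_x/dP_x)·(P_x/Q_x) = -2.441 × 28.8/272.396 ≈ -0.258.
|E| ≈ 0.258 < 1, so demand is inelastic.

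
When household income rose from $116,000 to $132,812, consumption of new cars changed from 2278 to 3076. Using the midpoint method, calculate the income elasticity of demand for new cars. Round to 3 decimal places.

2.206

%ΔQ = (3076 − 2278)/[(2278+3076)/2] = 798/2677 ≈ 0.2981.
%ΔM = (132,812 − 116,000)/[(116,000+132,812)/2] = 16812/124406 ≈ 0.1351.
E_I = %ΔQ/%ΔM ≈ 2.206.
E_I > 1: normal good (luxury).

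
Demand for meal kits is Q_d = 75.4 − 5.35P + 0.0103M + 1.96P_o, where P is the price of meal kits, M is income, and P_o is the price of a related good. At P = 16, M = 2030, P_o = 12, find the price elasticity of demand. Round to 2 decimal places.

First evaluate Q_d: 75.4 − 5.35(16) + 0.0103(2030) + 1.96(12) = 75.4 − 85.6 + 20.909 + 23.52 = 34.229.
∂Q_d/∂P = −5.35, so E_p = (−5.35)·(16/34.229) ≈ -2.50.
|E_p| > 1: demand is elastic.

-2.50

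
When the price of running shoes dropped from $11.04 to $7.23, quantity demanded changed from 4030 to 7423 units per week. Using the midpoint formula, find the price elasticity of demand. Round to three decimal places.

-1.421

%Δq = (7423 − 4030)/[(4030 + 7423)/2] = 3393/5726.5 ≈ 0.5925.
%Δp = (7.23 − 11.04)/[(11.04 + 7.23)/2] = -3.81/9.135 ≈ -0.4171.
Arc elasticity E = %Δq/%Δp ≈ 0.5925/-0.4171 ≈ -1.421.
|E| > 1: demand is elastic over this range.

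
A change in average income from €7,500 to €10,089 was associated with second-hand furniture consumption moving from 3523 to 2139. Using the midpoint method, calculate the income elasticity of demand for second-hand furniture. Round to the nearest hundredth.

%ΔQ = (2139 − 3523)/[(3523+2139)/2] = -1384/2831 ≈ -0.4889.
%ΔM = (10,089 − 7,500)/[(7,500+10,089)/2] = 2589/8794.5 ≈ 0.2944.
E_I = %ΔQ/%ΔM ≈ -1.66.
E_I < 0: inferior good.

-1.66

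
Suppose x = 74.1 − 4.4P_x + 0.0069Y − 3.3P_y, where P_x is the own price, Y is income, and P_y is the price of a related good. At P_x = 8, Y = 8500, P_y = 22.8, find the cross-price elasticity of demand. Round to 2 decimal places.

-3.37

Evaluating quantity at (P_x, Y, P_y) gives x = 74.1 − 4.4(8) + 0.0069(8500) − 3.3(22.8) = 74.1 − 35.2 + 58.65 − 75.24 = 22.31.
∂x/∂P_y = −3.3, so E_xy = -3.3·(22.8/22.31) ≈ -3.37.
E_xy < 0: the goods are complements.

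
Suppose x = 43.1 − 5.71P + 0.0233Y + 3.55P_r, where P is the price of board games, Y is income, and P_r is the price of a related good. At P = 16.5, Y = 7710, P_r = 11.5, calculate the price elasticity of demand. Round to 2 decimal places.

-0.56

First evaluate x: 43.1 − 5.71(16.5) + 0.0233(7710) + 3.55(11.5) = 43.1 − 94.215 + 179.643 + 40.825 = 169.353.
∂x/∂P = −5.71, so E_p = (−5.71)·(16.5/169.353) ≈ -0.56.
|E_p| < 1: demand is inelastic.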